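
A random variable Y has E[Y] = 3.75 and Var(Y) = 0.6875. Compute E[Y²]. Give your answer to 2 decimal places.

14.75

E[Y²] = Var(Y) + (E[Y])² = 0.6875 + (3.75)² = 14.75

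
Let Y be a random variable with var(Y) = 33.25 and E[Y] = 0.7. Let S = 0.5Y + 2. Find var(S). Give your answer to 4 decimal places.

8.3125

var(0.5Y + 2) = (0.5)²·var(Y) = 0.25·33.25 = 8.3125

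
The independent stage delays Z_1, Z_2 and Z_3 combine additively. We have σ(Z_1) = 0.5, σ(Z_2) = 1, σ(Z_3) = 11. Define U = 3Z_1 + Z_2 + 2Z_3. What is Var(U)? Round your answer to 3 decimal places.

Var(Z_1) = 0.25, Var(Z_2) = 1, Var(Z_3) = 121
By independence, Var(U) = (3)²Var(Z_1) + (1)²Var(Z_2) + (2)²Var(Z_3)
= (3)²·0.25 + (1)²·1 + (2)²·121 = 487.25

487.250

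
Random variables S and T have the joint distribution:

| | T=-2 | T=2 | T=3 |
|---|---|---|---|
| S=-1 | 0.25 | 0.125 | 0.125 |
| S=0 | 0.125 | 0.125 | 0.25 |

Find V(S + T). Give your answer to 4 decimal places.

E[S] = -0.5,  E[T] = 0.875,  E[ST] = -0.125
V(S) = 0.5 − (-0.5)² = 0.25;  V(T) = 5.875 − (0.875)² = 5.109375
Cov(S,T) = -0.125 − (-0.5)(0.875) = 0.3125
V(S + T) = (1)²·0.25 + (1)²·5.109375 + 2·(1)·(1)·0.3125 = 5.984375

5.9844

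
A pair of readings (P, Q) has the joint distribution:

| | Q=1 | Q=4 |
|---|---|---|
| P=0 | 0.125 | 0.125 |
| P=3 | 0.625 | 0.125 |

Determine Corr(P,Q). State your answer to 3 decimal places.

-0.333

E[P] = 2.25,  E[Q] = 1.75
E[PQ] = 3.375
cov(P,Q) = E[PQ] − E[P]E[Q] = 3.375 − (2.25)(1.75) = -0.5625
Var(P) = 1.6875,  Var(Q) = 1.6875
ρ = -0.5625 / √(1.6875·1.6875) ≈ -0.333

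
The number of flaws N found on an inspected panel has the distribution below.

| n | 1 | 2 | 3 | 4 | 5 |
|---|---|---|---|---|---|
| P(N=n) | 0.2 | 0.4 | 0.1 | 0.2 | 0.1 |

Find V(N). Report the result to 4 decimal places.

E[N] = (1)(0.2) + (2)(0.4) + (3)(0.1) + (4)(0.2) + (5)(0.1) = 2.6
E[N²] = (1)²(0.2) + (2)²(0.4) + (3)²(0.1) + (4)²(0.2) + (5)²(0.1) = 8.4
V(N) = E[N²] − (E[N])² = 8.4 − (2.6)² = 1.64

1.6400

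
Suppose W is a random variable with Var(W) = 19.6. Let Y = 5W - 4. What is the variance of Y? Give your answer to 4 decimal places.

490.0000

Var(5W - 4) = (5)²·Var(W) = 25·19.6 = 490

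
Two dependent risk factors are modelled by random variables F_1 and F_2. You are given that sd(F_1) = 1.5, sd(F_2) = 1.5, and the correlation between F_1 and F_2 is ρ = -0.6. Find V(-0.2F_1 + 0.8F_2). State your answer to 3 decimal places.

V(F_1) = (1.5)² = 2.25;  V(F_2) = (1.5)² = 2.25
cov(F_1,F_2) = ρ·sd(F_1)·sd(F_2) = -0.6·1.5·1.5 = -1.35
V(-0.2F_1 + 0.8F_2) = (-0.2)²·V(F_1) + (0.8)²·V(F_2) + 2·(-0.2)·(0.8)·cov(F_1,F_2)
= 0.04·2.25 + 0.64·2.25 + -0.32·-1.35 = 1.962

1.962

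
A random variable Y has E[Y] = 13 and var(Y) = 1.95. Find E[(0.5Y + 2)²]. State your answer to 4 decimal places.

E[0.5Y + 2] = 0.5·13 + 2 = 8.5
var(0.5Y + 2) = (0.5)²·1.95 = 0.4875
E[(0.5Y + 2)²] = var((0.5Y + 2)) + (E[(0.5Y + 2)])² = 0.4875 + (8.5)² = 72.7375

72.7375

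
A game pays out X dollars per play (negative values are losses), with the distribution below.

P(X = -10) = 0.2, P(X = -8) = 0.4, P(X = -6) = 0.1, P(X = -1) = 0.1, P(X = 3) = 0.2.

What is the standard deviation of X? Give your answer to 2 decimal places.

4.80

E[X] = (-10)(0.2) + (-8)(0.4) + (-6)(0.1) + (-1)(0.1) + (3)(0.2) = -5.3
E[X²] = (-10)²(0.2) + (-8)²(0.4) + (-6)²(0.1) + (-1)²(0.1) + (3)²(0.2) = 51.1
V(X) = E[X²] − (E[X])² = 51.1 − (-5.3)² = 23.01
sd(X) = √23.01 ≈ 4.80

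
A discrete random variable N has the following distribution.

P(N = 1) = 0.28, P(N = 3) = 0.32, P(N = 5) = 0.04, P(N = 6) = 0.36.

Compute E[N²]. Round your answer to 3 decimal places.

E[N²] = (1)²(0.28) + (3)²(0.32) + (5)²(0.04) + (6)²(0.36) = 17.12

17.120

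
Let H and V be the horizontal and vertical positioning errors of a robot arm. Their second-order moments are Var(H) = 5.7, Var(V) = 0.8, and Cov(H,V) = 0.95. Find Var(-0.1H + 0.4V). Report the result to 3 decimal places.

0.109

Var(-0.1H + 0.4V) = (-0.1)²·Var(H) + (0.4)²·Var(V) + 2·(-0.1)·(0.4)·Cov(H,V)
= 0.01·5.7 + 0.16·0.8 + -0.08·0.95 = 0.109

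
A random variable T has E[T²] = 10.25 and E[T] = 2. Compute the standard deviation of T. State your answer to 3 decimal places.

2.500

Var(T) = 10.25 − (2)² = 6.25
sd(T) = √6.25 ≈ 2.500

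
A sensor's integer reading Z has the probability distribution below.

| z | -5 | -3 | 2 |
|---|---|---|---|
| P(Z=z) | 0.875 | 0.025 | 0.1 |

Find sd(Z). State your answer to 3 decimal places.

E[Z] = (-5)(0.875) + (-3)(0.025) + (2)(0.1) = -4.25
E[Z²] = (-5)²(0.875) + (-3)²(0.025) + (2)²(0.1) = 22.5
V(Z) = E[Z²] − (E[Z])² = 22.5 − (-4.25)² = 4.4375
sd(Z) = √4.4375 ≈ 2.107

2.107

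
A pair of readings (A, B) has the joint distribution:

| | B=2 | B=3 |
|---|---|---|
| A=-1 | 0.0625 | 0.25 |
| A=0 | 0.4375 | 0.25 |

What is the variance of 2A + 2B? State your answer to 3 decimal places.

E[A] = -0.3125,  E[B] = 2.5,  E[AB] = -0.875
V(A) = 0.3125 − (-0.3125)² = 0.21484375;  V(B) = 6.5 − (2.5)² = 0.25
Cov(A,B) = -0.875 − (-0.3125)(2.5) = -0.09375
V(2A + 2B) = (2)²·0.21484375 + (2)²·0.25 + 2·(2)·(2)·-0.09375 = 1.109375

1.109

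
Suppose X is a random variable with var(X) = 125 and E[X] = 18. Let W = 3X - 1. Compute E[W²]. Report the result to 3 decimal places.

E[3X - 1] = 3·18 − 1 = 53
var(3X - 1) = (3)²·125 = 1125
E[W²] = var(W) + (E[W])² = 1125 + (53)² = 3934

3934.000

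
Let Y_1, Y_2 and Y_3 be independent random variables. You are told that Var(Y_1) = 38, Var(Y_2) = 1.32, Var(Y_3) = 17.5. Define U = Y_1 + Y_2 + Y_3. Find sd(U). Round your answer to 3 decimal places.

By independence, Var(U) = (1)²Var(Y_1) + (1)²Var(Y_2) + (1)²Var(Y_3)
= (1)²·38 + (1)²·1.32 + (1)²·17.5 = 56.82
sd(U) = √56.82 ≈ 7.538

7.538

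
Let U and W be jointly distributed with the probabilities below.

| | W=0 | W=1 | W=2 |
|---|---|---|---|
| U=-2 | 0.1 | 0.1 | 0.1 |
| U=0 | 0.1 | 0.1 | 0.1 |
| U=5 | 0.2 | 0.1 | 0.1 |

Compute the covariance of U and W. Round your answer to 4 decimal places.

E[U] = 1.4,  E[W] = 0.9
E[UW] = 0.9
cov(U,W) = E[UW] − E[U]E[W] = 0.9 − (1.4)(0.9) = -0.36

-0.3600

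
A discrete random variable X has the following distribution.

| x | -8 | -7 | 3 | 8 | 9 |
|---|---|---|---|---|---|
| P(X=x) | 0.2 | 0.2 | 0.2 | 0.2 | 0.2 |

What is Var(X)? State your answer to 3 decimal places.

E[X] = (-8)(0.2) + (-7)(0.2) + (3)(0.2) + (8)(0.2) + (9)(0.2) = 1
E[X²] = (-8)²(0.2) + (-7)²(0.2) + (3)²(0.2) + (8)²(0.2) + (9)²(0.2) = 53.4
Var(X) = E[X²] − (E[X])² = 53.4 − (1)² = 52.4

52.400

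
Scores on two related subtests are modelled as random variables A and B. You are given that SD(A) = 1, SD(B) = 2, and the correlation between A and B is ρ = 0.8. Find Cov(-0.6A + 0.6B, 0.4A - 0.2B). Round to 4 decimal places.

-0.1440

Var(A) = (1)² = 1;  Var(B) = (2)² = 4
Cov(A,B) = ρ·SD(A)·SD(B) = 0.8·1·2 = 1.6
Cov(-0.6A + 0.6B, 0.4A - 0.2B) = (-0.6)(0.4)Var(A) + (0.6)(-0.2)Var(B) + [(-0.6)(-0.2) + (0.6)(0.4)]Cov(A,B)
= -0.24·1 + -0.12·4 + 0.36·1.6 = -0.144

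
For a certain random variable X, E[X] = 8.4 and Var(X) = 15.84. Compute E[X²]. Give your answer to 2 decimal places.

E[X²] = Var(X) + (E[X])² = 15.84 + (8.4)² = 86.4

86.40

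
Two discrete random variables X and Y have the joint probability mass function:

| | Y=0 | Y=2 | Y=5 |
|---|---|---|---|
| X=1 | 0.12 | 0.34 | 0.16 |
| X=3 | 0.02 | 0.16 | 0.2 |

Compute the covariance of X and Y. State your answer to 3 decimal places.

0.512

E[X] = 1.76,  E[Y] = 2.8
E[XY] = 5.44
cov(X,Y) = E[XY] − E[X]E[Y] = 5.44 − (1.76)(2.8) = 0.512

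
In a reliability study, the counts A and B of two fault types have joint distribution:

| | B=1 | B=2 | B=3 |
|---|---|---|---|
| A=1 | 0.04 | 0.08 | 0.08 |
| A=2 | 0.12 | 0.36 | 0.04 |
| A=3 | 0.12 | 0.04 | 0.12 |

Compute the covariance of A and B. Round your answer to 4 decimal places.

E[A] = 2.08,  E[B] = 1.96
E[AB] = 4.04
cov(A,B) = E[AB] − E[A]E[B] = 4.04 − (2.08)(1.96) = -0.0368

-0.0368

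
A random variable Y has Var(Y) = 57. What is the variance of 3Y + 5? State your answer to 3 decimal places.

Var(3Y + 5) = (3)²·Var(Y) = 9·57 = 513

513.000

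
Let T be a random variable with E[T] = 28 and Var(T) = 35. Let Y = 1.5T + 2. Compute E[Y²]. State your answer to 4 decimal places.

2014.7500

E[1.5T + 2] = 1.5·28 + 2 = 44
Var(1.5T + 2) = (1.5)²·35 = 78.75
E[Y²] = Var(Y) + (E[Y])² = 78.75 + (44)² = 2014.75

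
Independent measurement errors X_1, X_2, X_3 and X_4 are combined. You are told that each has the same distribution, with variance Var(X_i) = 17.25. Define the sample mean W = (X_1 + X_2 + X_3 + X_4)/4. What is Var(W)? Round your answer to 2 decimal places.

By independence, Var(W) = (0.25)²Var(X_1) + (0.25)²Var(X_2) + (0.25)²Var(X_3) + (0.25)²Var(X_4)
= (0.25)²·17.25 + (0.25)²·17.25 + (0.25)²·17.25 + (0.25)²·17.25 = 4.3125

4.31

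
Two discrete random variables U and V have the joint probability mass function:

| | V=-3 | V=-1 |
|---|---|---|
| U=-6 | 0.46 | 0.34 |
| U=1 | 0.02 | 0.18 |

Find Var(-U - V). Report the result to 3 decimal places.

10.966

E[U] = -4.6,  E[V] = -1.96,  E[UV] = 10.08
Var(U) = 29 − (-4.6)² = 7.84;  Var(V) = 4.84 − (-1.96)² = 0.9984
cov(U,V) = 10.08 − (-4.6)(-1.96) = 1.064
Var(-U - V) = (-1)²·7.84 + (-1)²·0.9984 + 2·(-1)·(-1)·1.064 = 10.9664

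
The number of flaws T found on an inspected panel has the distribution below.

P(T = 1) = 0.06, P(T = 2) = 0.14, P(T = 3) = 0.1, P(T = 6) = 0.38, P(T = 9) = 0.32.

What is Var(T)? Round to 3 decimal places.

7.480

E[T] = (1)(0.06) + (2)(0.14) + (3)(0.1) + (6)(0.38) + (9)(0.32) = 5.8
E[T²] = (1)²(0.06) + (2)²(0.14) + (3)²(0.1) + (6)²(0.38) + (9)²(0.32) = 41.12
Var(T) = E[T²] − (E[T])² = 41.12 − (5.8)² = 7.48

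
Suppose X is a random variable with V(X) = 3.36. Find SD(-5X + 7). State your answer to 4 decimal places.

V(-5X + 7) = (-5)²·3.36 = 84
SD(-5X + 7) = √84 ≈ 9.1652

9.1652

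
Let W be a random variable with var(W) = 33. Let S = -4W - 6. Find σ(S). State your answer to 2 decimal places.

var(-4W - 6) = (-4)²·33 = 528
σ(S) = √528 ≈ 22.98

22.98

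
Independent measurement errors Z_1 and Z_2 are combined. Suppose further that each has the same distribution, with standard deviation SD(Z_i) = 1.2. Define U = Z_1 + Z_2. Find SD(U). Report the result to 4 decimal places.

1.6971

var(Z_i) = (1.2)² = 1.44
By independence, var(U) = (1)²var(Z_1) + (1)²var(Z_2)
= (1)²·1.44 + (1)²·1.44 = 2.88
SD(U) = √2.88 ≈ 1.6971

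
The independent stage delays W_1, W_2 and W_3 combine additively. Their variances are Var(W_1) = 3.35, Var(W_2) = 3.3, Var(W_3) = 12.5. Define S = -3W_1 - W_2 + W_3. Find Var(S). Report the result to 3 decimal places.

By independence, Var(S) = (-3)²Var(W_1) + (-1)²Var(W_2) + (1)²Var(W_3)
= (-3)²·3.35 + (-1)²·3.3 + (1)²·12.5 = 45.95

45.950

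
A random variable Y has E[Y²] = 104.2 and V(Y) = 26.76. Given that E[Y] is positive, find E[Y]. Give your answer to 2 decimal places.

8.80

(E[Y])² = E[Y²] − V(Y) = 104.2 − 26.76 = 77.44
E[Y] = √77.44 = 8.8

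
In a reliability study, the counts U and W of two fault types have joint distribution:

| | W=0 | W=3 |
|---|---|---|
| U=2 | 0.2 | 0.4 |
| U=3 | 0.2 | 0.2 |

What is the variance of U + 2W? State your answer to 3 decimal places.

8.400

E[U] = 2.4,  E[W] = 1.8,  E[UW] = 4.2
Var(U) = 6 − (2.4)² = 0.24;  Var(W) = 5.4 − (1.8)² = 2.16
Cov(U,W) = 4.2 − (2.4)(1.8) = -0.12
Var(U + 2W) = (1)²·0.24 + (2)²·2.16 + 2·(1)·(2)·-0.12 = 8.4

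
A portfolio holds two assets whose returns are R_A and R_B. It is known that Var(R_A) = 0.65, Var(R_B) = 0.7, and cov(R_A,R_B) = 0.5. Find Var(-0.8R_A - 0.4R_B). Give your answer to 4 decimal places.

0.8480

Var(-0.8R_A - 0.4R_B) = (-0.8)²·Var(R_A) + (-0.4)²·Var(R_B) + 2·(-0.8)·(-0.4)·cov(R_A,R_B)
= 0.64·0.65 + 0.16·0.7 + 0.64·0.5 = 0.848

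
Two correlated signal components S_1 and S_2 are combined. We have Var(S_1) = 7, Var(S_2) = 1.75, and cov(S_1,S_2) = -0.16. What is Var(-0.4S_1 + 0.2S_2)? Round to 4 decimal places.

1.2156

Var(-0.4S_1 + 0.2S_2) = (-0.4)²·Var(S_1) + (0.2)²·Var(S_2) + 2·(-0.4)·(0.2)·cov(S_1,S_2)
= 0.16·7 + 0.04·1.75 + -0.16·-0.16 = 1.2156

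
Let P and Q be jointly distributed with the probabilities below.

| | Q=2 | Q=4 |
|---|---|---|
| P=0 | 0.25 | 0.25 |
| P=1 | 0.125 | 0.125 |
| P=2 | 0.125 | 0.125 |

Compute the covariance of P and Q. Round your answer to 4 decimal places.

0.0000

E[P] = 0.75,  E[Q] = 3
E[PQ] = 2.25
Cov(P,Q) = E[PQ] − E[P]E[Q] = 2.25 − (0.75)(3) = 0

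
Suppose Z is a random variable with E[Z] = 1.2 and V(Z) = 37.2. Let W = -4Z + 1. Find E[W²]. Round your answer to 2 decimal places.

E[-4Z + 1] = -4·1.2 + 1 = -3.8
V(-4Z + 1) = (-4)²·37.2 = 595.2
E[W²] = V(W) + (E[W])² = 595.2 + (-3.8)² = 609.64

609.64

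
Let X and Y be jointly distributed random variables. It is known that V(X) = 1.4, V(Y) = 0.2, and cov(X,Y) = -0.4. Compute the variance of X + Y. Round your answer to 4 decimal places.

0.8000

V(X + Y) = (1)²·V(X) + (1)²·V(Y) + 2·(1)·(1)·cov(X,Y)
= 1·1.4 + 1·0.2 + 2·-0.4 = 0.8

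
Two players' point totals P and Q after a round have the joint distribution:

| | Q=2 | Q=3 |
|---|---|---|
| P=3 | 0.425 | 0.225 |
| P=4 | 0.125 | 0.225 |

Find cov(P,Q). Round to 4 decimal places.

0.0675

E[P] = 3.35,  E[Q] = 2.45
E[PQ] = 8.275
cov(P,Q) = E[PQ] − E[P]E[Q] = 8.275 − (3.35)(2.45) = 0.0675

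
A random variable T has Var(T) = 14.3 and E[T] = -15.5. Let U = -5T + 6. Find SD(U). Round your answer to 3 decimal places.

18.908

Var(-5T + 6) = (-5)²·14.3 = 357.5
SD(U) = √357.5 ≈ 18.908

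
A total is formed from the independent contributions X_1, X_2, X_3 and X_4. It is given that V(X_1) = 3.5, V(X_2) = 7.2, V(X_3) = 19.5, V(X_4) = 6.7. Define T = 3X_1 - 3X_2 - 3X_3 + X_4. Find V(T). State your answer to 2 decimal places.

By independence, V(T) = (3)²V(X_1) + (-3)²V(X_2) + (-3)²V(X_3) + (1)²V(X_4)
= (3)²·3.5 + (-3)²·7.2 + (-3)²·19.5 + (1)²·6.7 = 278.5

278.50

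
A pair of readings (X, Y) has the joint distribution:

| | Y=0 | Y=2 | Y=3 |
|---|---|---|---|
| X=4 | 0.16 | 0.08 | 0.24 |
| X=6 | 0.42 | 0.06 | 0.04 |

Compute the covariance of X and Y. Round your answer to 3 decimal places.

-0.685

E[X] = 5.04,  E[Y] = 1.12
E[XY] = 4.96
Cov(X,Y) = E[XY] − E[X]E[Y] = 4.96 − (5.04)(1.12) = -0.6848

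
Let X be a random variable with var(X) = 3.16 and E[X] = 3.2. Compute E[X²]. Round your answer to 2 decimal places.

E[X²] = var(X) + (E[X])² = 3.16 + (3.2)² = 13.4

13.40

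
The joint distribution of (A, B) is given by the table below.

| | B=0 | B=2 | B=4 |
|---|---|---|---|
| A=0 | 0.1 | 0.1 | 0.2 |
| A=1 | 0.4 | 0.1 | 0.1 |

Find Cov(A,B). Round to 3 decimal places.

-0.360

E[A] = 0.6,  E[B] = 1.6
E[AB] = 0.6
Cov(A,B) = E[AB] − E[A]E[B] = 0.6 − (0.6)(1.6) = -0.36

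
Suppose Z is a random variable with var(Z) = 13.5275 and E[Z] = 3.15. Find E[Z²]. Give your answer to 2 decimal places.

23.45

E[Z²] = var(Z) + (E[Z])² = 13.5275 + (3.15)² = 23.45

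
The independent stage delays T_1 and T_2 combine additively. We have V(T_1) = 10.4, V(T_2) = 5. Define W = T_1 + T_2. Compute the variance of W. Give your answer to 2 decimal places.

By independence, V(W) = (1)²V(T_1) + (1)²V(T_2)
= (1)²·10.4 + (1)²·5 = 15.4

15.40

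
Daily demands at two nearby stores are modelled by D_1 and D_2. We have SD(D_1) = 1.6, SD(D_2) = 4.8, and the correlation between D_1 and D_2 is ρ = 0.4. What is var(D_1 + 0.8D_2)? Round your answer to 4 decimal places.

22.2208

var(D_1) = (1.6)² = 2.56;  var(D_2) = (4.8)² = 23.04
cov(D_1,D_2) = ρ·SD(D_1)·SD(D_2) = 0.4·1.6·4.8 = 3.072
var(D_1 + 0.8D_2) = (1)²·var(D_1) + (0.8)²·var(D_2) + 2·(1)·(0.8)·cov(D_1,D_2)
= 1·2.56 + 0.64·23.04 + 1.6·3.072 = 22.2208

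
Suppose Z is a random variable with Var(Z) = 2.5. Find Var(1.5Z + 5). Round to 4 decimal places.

5.6250

Var(1.5Z + 5) = (1.5)²·Var(Z) = 2.25·2.5 = 5.625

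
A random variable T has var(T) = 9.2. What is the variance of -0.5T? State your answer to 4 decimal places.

var(-0.5T) = (-0.5)²·var(T) = 0.25·9.2 = 2.3

2.3000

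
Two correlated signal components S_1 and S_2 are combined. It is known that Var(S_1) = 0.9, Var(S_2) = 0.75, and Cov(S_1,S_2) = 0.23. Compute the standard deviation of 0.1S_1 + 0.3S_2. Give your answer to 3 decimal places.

Var(0.1S_1 + 0.3S_2) = (0.1)²·Var(S_1) + (0.3)²·Var(S_2) + 2·(0.1)·(0.3)·Cov(S_1,S_2)
= 0.01·0.9 + 0.09·0.75 + 0.06·0.23 = 0.0903
sd(0.1S_1 + 0.3S_2) = √0.0903 ≈ 0.300

0.300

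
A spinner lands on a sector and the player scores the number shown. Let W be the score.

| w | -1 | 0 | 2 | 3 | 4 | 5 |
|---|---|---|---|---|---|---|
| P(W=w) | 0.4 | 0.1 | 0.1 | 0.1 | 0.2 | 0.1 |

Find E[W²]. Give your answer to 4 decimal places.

E[W²] = (-1)²(0.4) + (0)²(0.1) + (2)²(0.1) + (3)²(0.1) + (4)²(0.2) + (5)²(0.1) = 7.4

7.4000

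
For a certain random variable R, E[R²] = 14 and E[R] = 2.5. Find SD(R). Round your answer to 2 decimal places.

2.78

Var(R) = 14 − (2.5)² = 7.75
SD(R) = √7.75 ≈ 2.78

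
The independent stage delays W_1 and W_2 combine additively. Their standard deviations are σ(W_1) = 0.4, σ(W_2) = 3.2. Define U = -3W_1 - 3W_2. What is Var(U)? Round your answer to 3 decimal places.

93.600

Var(W_1) = 0.16, Var(W_2) = 10.24
By independence, Var(U) = (-3)²Var(W_1) + (-3)²Var(W_2)
= (-3)²·0.16 + (-3)²·10.24 = 93.6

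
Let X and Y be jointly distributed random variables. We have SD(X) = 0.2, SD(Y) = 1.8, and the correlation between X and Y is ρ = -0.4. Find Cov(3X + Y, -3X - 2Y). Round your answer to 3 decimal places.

-5.544

V(X) = (0.2)² = 0.04;  V(Y) = (1.8)² = 3.24
Cov(X,Y) = ρ·SD(X)·SD(Y) = -0.4·0.2·1.8 = -0.144
Cov(3X + Y, -3X - 2Y) = (3)(-3)V(X) + (1)(-2)V(Y) + [(3)(-2) + (1)(-3)]Cov(X,Y)
= -9·0.04 + -2·3.24 + -9·-0.144 = -5.544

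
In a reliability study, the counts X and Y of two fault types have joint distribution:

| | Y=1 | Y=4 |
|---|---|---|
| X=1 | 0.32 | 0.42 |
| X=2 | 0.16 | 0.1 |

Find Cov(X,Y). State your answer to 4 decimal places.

E[X] = 1.26,  E[Y] = 2.56
E[XY] = 3.12
Cov(X,Y) = E[XY] − E[X]E[Y] = 3.12 − (1.26)(2.56) = -0.1056

-0.1056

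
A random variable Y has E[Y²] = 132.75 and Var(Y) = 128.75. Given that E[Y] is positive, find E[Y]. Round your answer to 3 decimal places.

2.000

(E[Y])² = E[Y²] − Var(Y) = 132.75 − 128.75 = 4
E[Y] = √4 = 2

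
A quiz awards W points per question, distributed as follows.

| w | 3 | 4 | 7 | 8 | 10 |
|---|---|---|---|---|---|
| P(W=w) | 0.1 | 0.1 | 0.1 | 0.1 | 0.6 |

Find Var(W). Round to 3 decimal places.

E[W] = (3)(0.1) + (4)(0.1) + (7)(0.1) + (8)(0.1) + (10)(0.6) = 8.2
E[W²] = (3)²(0.1) + (4)²(0.1) + (7)²(0.1) + (8)²(0.1) + (10)²(0.6) = 73.8
Var(W) = E[W²] − (E[W])² = 73.8 − (8.2)² = 6.56

6.560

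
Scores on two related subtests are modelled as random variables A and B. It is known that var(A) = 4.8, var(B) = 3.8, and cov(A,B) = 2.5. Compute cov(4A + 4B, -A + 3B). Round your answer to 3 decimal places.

46.400

cov(4A + 4B, -A + 3B) = (4)(-1)var(A) + (4)(3)var(B) + [(4)(3) + (4)(-1)]cov(A,B)
= -4·4.8 + 12·3.8 + 8·2.5 = 46.4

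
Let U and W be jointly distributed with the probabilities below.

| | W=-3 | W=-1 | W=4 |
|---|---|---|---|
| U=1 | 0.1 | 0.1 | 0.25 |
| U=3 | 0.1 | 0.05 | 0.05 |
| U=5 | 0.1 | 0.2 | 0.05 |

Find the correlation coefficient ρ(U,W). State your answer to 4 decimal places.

-0.3390

E[U] = 2.8,  E[W] = 0.15
E[UW] = -1.35
Cov(U,W) = E[UW] − E[U]E[W] = -1.35 − (2.8)(0.15) = -1.77
var(U) = 3.16,  var(W) = 8.6275
ρ = -1.77 / √(3.16·8.6275) ≈ -0.3390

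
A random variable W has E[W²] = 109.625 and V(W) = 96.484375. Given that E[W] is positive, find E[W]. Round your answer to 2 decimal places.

(E[W])² = E[W²] − V(W) = 109.625 − 96.484375 = 13.140625
E[W] = √13.140625 = 3.625

3.63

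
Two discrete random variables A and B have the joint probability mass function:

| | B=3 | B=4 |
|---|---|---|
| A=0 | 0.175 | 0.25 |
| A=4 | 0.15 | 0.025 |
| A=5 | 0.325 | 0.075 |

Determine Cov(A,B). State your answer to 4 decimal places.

-0.4700

E[A] = 2.7,  E[B] = 3.35
E[AB] = 8.575
Cov(A,B) = E[AB] − E[A]E[B] = 8.575 − (2.7)(3.35) = -0.47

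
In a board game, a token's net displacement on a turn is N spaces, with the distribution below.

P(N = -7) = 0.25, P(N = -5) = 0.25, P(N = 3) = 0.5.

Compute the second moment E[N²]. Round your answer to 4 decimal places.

E[N²] = (-7)²(0.25) + (-5)²(0.25) + (3)²(0.5) = 23

23.0000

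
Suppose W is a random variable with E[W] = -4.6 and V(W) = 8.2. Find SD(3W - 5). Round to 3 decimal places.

8.591

V(3W - 5) = (3)²·8.2 = 73.8
SD(3W - 5) = √73.8 ≈ 8.591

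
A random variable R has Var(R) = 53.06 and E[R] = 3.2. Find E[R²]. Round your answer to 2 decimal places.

63.30

E[R²] = Var(R) + (E[R])² = 53.06 + (3.2)² = 63.3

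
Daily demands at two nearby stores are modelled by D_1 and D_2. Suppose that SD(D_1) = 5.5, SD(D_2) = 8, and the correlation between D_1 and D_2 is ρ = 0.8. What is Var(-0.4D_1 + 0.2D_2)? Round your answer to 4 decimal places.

1.7680

Var(D_1) = (5.5)² = 30.25;  Var(D_2) = (8)² = 64
Cov(D_1,D_2) = ρ·SD(D_1)·SD(D_2) = 0.8·5.5·8 = 35.2
Var(-0.4D_1 + 0.2D_2) = (-0.4)²·Var(D_1) + (0.2)²·Var(D_2) + 2·(-0.4)·(0.2)·Cov(D_1,D_2)
= 0.16·30.25 + 0.04·64 + -0.16·35.2 = 1.768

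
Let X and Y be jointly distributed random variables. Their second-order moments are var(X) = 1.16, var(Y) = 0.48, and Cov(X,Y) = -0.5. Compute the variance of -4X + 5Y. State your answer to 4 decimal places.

50.5600

var(-4X + 5Y) = (-4)²·var(X) + (5)²·var(Y) + 2·(-4)·(5)·Cov(X,Y)
= 16·1.16 + 25·0.48 + -40·-0.5 = 50.56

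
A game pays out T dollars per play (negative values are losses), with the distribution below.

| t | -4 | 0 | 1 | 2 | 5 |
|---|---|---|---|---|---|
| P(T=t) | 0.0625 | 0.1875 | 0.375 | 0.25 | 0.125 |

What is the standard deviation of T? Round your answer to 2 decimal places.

E[T] = (-4)(0.0625) + (0)(0.1875) + (1)(0.375) + (2)(0.25) + (5)(0.125) = 1.25
E[T²] = (-4)²(0.0625) + (0)²(0.1875) + (1)²(0.375) + (2)²(0.25) + (5)²(0.125) = 5.5
V(T) = E[T²] − (E[T])² = 5.5 − (1.25)² = 3.9375
SD(T) = √3.9375 ≈ 1.98

1.98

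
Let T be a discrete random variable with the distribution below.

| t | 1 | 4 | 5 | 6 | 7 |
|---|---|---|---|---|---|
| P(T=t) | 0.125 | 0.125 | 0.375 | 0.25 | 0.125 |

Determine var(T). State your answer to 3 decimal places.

2.859

E[T] = (1)(0.125) + (4)(0.125) + (5)(0.375) + (6)(0.25) + (7)(0.125) = 4.875
E[T²] = (1)²(0.125) + (4)²(0.125) + (5)²(0.375) + (6)²(0.25) + (7)²(0.125) = 26.625
var(T) = E[T²] − (E[T])² = 26.625 − (4.875)² = 2.859375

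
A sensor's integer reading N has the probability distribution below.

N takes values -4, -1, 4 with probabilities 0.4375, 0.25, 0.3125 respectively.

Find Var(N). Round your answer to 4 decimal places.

11.6875

E[N] = (-4)(0.4375) + (-1)(0.25) + (4)(0.3125) = -0.75
E[N²] = (-4)²(0.4375) + (-1)²(0.25) + (4)²(0.3125) = 12.25
Var(N) = E[N²] − (E[N])² = 12.25 − (-0.75)² = 11.6875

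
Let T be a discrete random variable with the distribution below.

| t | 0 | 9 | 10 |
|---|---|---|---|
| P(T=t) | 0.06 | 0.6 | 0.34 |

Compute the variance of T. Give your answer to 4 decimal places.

5.1600

E[T] = (0)(0.06) + (9)(0.6) + (10)(0.34) = 8.8
E[T²] = (0)²(0.06) + (9)²(0.6) + (10)²(0.34) = 82.6
Var(T) = E[T²] − (E[T])² = 82.6 − (8.8)² = 5.16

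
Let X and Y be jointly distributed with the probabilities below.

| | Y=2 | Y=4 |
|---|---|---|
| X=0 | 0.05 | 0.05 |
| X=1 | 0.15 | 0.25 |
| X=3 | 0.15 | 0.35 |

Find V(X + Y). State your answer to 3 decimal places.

E[X] = 1.9,  E[Y] = 3.3,  E[XY] = 6.4
V(X) = 4.9 − (1.9)² = 1.29;  V(Y) = 11.8 − (3.3)² = 0.91
Cov(X,Y) = 6.4 − (1.9)(3.3) = 0.13
V(X + Y) = (1)²·1.29 + (1)²·0.91 + 2·(1)·(1)·0.13 = 2.46

2.460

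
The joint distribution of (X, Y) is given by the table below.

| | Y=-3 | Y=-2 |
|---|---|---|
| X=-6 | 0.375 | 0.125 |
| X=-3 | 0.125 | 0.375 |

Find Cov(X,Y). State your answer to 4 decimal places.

E[X] = -4.5,  E[Y] = -2.5
E[XY] = 11.625
Cov(X,Y) = E[XY] − E[X]E[Y] = 11.625 − (-4.5)(-2.5) = 0.375

0.3750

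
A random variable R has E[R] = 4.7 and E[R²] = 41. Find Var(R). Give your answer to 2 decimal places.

18.91

Var(R) = 41 − (4.7)² = 18.91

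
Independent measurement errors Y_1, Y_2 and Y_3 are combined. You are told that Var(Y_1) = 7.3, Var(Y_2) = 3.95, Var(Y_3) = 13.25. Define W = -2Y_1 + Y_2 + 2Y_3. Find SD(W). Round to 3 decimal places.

9.282

By independence, Var(W) = (-2)²Var(Y_1) + (1)²Var(Y_2) + (2)²Var(Y_3)
= (-2)²·7.3 + (1)²·3.95 + (2)²·13.25 = 86.15
SD(W) = √86.15 ≈ 9.282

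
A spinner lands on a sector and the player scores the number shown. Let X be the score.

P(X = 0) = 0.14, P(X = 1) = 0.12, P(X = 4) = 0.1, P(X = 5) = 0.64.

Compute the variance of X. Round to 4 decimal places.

E[X] = (0)(0.14) + (1)(0.12) + (4)(0.1) + (5)(0.64) = 3.72
E[X²] = (0)²(0.14) + (1)²(0.12) + (4)²(0.1) + (5)²(0.64) = 17.72
var(X) = E[X²] − (E[X])² = 17.72 − (3.72)² = 3.8816

3.8816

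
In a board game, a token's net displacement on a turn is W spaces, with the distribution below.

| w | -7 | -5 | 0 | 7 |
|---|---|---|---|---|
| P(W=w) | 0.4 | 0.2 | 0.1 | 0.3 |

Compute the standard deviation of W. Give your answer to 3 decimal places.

6.034

E[W] = (-7)(0.4) + (-5)(0.2) + (0)(0.1) + (7)(0.3) = -1.7
E[W²] = (-7)²(0.4) + (-5)²(0.2) + (0)²(0.1) + (7)²(0.3) = 39.3
Var(W) = E[W²] − (E[W])² = 39.3 − (-1.7)² = 36.41
σ(W) = √36.41 ≈ 6.034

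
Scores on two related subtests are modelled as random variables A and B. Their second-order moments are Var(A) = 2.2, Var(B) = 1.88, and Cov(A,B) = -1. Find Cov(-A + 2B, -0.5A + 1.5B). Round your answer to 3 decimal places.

9.240

Cov(-A + 2B, -0.5A + 1.5B) = (-1)(-0.5)Var(A) + (2)(1.5)Var(B) + [(-1)(1.5) + (2)(-0.5)]Cov(A,B)
= 0.5·2.2 + 3·1.88 + -2.5·-1 = 9.24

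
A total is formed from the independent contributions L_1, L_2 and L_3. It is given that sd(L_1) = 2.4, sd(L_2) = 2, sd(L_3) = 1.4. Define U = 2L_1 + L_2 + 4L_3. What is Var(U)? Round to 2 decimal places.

Var(L_1) = 5.76, Var(L_2) = 4, Var(L_3) = 1.96
By independence, Var(U) = (2)²Var(L_1) + (1)²Var(L_2) + (4)²Var(L_3)
= (2)²·5.76 + (1)²·4 + (4)²·1.96 = 58.4

58.40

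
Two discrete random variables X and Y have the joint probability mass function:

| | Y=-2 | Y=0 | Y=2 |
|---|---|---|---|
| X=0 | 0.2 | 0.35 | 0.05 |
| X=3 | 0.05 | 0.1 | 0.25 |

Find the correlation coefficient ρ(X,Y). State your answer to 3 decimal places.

E[X] = 1.2,  E[Y] = 0.1
E[XY] = 1.2
cov(X,Y) = E[XY] − E[X]E[Y] = 1.2 − (1.2)(0.1) = 1.08
Var(X) = 2.16,  Var(Y) = 2.19
ρ = 1.08 / √(2.16·2.19) ≈ 0.497

0.497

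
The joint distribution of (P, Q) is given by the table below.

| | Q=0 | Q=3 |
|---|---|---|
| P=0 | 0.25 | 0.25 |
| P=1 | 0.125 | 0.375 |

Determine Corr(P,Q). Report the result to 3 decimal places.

E[P] = 0.5,  E[Q] = 1.875
E[PQ] = 1.125
Cov(P,Q) = E[PQ] − E[P]E[Q] = 1.125 − (0.5)(1.875) = 0.1875
V(P) = 0.25,  V(Q) = 2.109375
ρ = 0.1875 / √(0.25·2.109375) ≈ 0.258

0.258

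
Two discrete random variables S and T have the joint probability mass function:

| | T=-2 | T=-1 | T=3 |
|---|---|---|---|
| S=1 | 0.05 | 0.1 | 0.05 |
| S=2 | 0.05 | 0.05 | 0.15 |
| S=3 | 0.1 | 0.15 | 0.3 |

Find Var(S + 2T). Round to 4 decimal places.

E[S] = 2.35,  E[T] = 0.8,  E[ST] = 2.2
Var(S) = 6.15 − (2.35)² = 0.6275;  Var(T) = 5.6 − (0.8)² = 4.96
cov(S,T) = 2.2 − (2.35)(0.8) = 0.32
Var(S + 2T) = (1)²·0.6275 + (2)²·4.96 + 2·(1)·(2)·0.32 = 21.7475

21.7475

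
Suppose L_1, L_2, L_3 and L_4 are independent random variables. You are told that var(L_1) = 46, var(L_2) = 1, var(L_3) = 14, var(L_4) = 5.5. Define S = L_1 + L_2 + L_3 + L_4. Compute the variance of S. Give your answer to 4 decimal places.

66.5000

By independence, var(S) = (1)²var(L_1) + (1)²var(L_2) + (1)²var(L_3) + (1)²var(L_4)
= (1)²·46 + (1)²·1 + (1)²·14 + (1)²·5.5 = 66.5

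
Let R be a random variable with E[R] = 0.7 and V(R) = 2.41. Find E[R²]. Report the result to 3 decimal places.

E[R²] = V(R) + (E[R])² = 2.41 + (0.7)² = 2.9

2.900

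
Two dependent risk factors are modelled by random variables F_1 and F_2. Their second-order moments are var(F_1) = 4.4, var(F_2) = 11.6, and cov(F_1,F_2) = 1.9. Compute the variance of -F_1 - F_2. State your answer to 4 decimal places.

var(-F_1 - F_2) = (-1)²·var(F_1) + (-1)²·var(F_2) + 2·(-1)·(-1)·cov(F_1,F_2)
= 1·4.4 + 1·11.6 + 2·1.9 = 19.8

19.8000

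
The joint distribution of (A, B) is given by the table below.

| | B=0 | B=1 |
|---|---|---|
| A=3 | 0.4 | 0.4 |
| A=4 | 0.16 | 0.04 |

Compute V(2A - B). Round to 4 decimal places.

E[A] = 3.2,  E[B] = 0.44,  E[AB] = 1.36
V(A) = 10.4 − (3.2)² = 0.16;  V(B) = 0.44 − (0.44)² = 0.2464
Cov(A,B) = 1.36 − (3.2)(0.44) = -0.048
V(2A - B) = (2)²·0.16 + (-1)²·0.2464 + 2·(2)·(-1)·-0.048 = 1.0784

1.0784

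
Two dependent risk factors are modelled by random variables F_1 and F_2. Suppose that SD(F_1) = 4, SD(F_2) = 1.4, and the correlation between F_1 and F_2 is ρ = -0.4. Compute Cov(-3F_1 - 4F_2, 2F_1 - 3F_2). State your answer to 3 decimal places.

-74.720

V(F_1) = (4)² = 16;  V(F_2) = (1.4)² = 1.96
Cov(F_1,F_2) = ρ·SD(F_1)·SD(F_2) = -0.4·4·1.4 = -2.24
Cov(-3F_1 - 4F_2, 2F_1 - 3F_2) = (-3)(2)V(F_1) + (-4)(-3)V(F_2) + [(-3)(-3) + (-4)(2)]Cov(F_1,F_2)
= -6·16 + 12·1.96 + 1·-2.24 = -74.72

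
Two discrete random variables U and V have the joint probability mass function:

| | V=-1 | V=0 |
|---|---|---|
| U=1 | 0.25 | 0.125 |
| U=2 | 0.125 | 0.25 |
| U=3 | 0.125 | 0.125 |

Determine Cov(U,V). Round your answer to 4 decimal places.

E[U] = 1.875,  E[V] = -0.5
E[UV] = -0.875
Cov(U,V) = E[UV] − E[U]E[V] = -0.875 − (1.875)(-0.5) = 0.0625

0.0625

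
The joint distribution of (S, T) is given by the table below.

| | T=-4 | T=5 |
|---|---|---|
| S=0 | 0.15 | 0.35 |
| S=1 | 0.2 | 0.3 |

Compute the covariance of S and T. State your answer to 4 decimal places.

-0.2250

E[S] = 0.5,  E[T] = 1.85
E[ST] = 0.7
Cov(S,T) = E[ST] − E[S]E[T] = 0.7 − (0.5)(1.85) = -0.225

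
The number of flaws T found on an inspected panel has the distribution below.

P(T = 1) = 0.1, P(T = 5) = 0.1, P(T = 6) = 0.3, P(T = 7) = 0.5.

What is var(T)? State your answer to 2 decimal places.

E[T] = (1)(0.1) + (5)(0.1) + (6)(0.3) + (7)(0.5) = 5.9
E[T²] = (1)²(0.1) + (5)²(0.1) + (6)²(0.3) + (7)²(0.5) = 37.9
var(T) = E[T²] − (E[T])² = 37.9 − (5.9)² = 3.09

3.09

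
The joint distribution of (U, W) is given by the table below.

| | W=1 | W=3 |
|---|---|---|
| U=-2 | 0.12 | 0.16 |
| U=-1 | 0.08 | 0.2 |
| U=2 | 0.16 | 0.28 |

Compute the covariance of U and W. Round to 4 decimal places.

0.0288

E[U] = 0.04,  E[W] = 2.28
E[UW] = 0.12
Cov(U,W) = E[UW] − E[U]E[W] = 0.12 − (0.04)(2.28) = 0.0288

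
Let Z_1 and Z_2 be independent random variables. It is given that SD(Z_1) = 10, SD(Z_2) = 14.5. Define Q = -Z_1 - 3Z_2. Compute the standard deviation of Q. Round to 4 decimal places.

Var(Z_1) = 100, Var(Z_2) = 210.25
By independence, Var(Q) = (-1)²Var(Z_1) + (-3)²Var(Z_2)
= (-1)²·100 + (-3)²·210.25 = 1992.25
SD(Q) = √1992.25 ≈ 44.6346

44.6346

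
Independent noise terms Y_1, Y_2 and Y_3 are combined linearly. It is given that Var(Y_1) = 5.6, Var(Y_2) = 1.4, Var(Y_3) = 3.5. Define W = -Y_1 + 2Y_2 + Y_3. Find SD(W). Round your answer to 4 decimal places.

3.8341

By independence, Var(W) = (-1)²Var(Y_1) + (2)²Var(Y_2) + (1)²Var(Y_3)
= (-1)²·5.6 + (2)²·1.4 + (1)²·3.5 = 14.7
SD(W) = √14.7 ≈ 3.8341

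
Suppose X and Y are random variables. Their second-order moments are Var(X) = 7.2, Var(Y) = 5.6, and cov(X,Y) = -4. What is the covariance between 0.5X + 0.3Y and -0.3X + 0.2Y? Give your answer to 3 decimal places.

-0.784

cov(0.5X + 0.3Y, -0.3X + 0.2Y) = (0.5)(-0.3)Var(X) + (0.3)(0.2)Var(Y) + [(0.5)(0.2) + (0.3)(-0.3)]cov(X,Y)
= -0.15·7.2 + 0.06·5.6 + 0.01·-4 = -0.784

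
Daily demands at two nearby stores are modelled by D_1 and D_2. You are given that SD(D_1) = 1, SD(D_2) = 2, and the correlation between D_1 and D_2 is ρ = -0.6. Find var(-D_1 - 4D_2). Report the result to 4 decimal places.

var(D_1) = (1)² = 1;  var(D_2) = (2)² = 4
Cov(D_1,D_2) = ρ·SD(D_1)·SD(D_2) = -0.6·1·2 = -1.2
var(-D_1 - 4D_2) = (-1)²·var(D_1) + (-4)²·var(D_2) + 2·(-1)·(-4)·Cov(D_1,D_2)
= 1·1 + 16·4 + 8·-1.2 = 55.4

55.4000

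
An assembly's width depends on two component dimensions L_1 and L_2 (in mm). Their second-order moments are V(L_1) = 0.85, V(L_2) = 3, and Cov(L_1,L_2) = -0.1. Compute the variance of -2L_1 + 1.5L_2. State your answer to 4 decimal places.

V(-2L_1 + 1.5L_2) = (-2)²·V(L_1) + (1.5)²·V(L_2) + 2·(-2)·(1.5)·Cov(L_1,L_2)
= 4·0.85 + 2.25·3 + -6·-0.1 = 10.75

10.7500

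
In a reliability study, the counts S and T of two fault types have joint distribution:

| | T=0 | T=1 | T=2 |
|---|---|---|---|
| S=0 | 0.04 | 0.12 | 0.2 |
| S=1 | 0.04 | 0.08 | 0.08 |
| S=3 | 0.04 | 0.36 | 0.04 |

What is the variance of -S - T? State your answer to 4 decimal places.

1.7216

E[S] = 1.52,  E[T] = 1.2,  E[ST] = 1.56
Var(S) = 4.16 − (1.52)² = 1.8496;  Var(T) = 1.84 − (1.2)² = 0.4
Cov(S,T) = 1.56 − (1.52)(1.2) = -0.264
Var(-S - T) = (-1)²·1.8496 + (-1)²·0.4 + 2·(-1)·(-1)·-0.264 = 1.7216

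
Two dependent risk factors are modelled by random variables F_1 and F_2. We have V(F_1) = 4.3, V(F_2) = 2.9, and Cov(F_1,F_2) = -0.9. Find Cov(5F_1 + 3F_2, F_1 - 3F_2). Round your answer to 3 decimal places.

6.200

Cov(5F_1 + 3F_2, F_1 - 3F_2) = (5)(1)V(F_1) + (3)(-3)V(F_2) + [(5)(-3) + (3)(1)]Cov(F_1,F_2)
= 5·4.3 + -9·2.9 + -12·-0.9 = 6.2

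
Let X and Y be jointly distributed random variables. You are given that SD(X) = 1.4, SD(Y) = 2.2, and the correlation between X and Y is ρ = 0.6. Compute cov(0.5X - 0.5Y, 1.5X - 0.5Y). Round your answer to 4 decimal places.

0.8320

var(X) = (1.4)² = 1.96;  var(Y) = (2.2)² = 4.84
cov(X,Y) = ρ·SD(X)·SD(Y) = 0.6·1.4·2.2 = 1.848
cov(0.5X - 0.5Y, 1.5X - 0.5Y) = (0.5)(1.5)var(X) + (-0.5)(-0.5)var(Y) + [(0.5)(-0.5) + (-0.5)(1.5)]cov(X,Y)
= 0.75·1.96 + 0.25·4.84 + -1·1.848 = 0.832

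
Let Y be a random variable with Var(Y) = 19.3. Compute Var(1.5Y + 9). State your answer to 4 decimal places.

Var(1.5Y + 9) = (1.5)²·Var(Y) = 2.25·19.3 = 43.425

43.4250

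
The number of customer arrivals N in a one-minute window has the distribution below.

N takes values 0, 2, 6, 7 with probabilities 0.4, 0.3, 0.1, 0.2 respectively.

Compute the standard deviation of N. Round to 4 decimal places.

E[N] = (0)(0.4) + (2)(0.3) + (6)(0.1) + (7)(0.2) = 2.6
E[N²] = (0)²(0.4) + (2)²(0.3) + (6)²(0.1) + (7)²(0.2) = 14.6
var(N) = E[N²] − (E[N])² = 14.6 − (2.6)² = 7.84
SD(N) = √7.84 ≈ 2.8000

2.8000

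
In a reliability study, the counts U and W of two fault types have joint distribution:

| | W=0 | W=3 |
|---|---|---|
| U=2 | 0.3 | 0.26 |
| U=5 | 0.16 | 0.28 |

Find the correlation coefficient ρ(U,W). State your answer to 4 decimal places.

E[U] = 3.32,  E[W] = 1.62
E[UW] = 5.76
cov(U,W) = E[UW] − E[U]E[W] = 5.76 − (3.32)(1.62) = 0.3816
V(U) = 2.2176,  V(W) = 2.2356
ρ = 0.3816 / √(2.2176·2.2356) ≈ 0.1714

0.1714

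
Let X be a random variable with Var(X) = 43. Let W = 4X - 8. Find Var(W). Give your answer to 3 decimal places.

688.000

Var(4X - 8) = (4)²·Var(X) = 16·43 = 688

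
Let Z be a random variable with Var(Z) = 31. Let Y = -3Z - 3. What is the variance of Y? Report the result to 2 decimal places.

279.00

Var(-3Z - 3) = (-3)²·Var(Z) = 9·31 = 279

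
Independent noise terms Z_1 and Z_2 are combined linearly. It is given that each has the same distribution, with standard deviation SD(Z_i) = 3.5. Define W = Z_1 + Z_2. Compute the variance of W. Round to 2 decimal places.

Var(Z_i) = (3.5)² = 12.25
By independence, Var(W) = (1)²Var(Z_1) + (1)²Var(Z_2)
= (1)²·12.25 + (1)²·12.25 = 24.5

24.50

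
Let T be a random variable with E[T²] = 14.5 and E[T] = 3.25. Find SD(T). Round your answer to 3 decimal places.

1.984

V(T) = 14.5 − (3.25)² = 3.9375
SD(T) = √3.9375 ≈ 1.984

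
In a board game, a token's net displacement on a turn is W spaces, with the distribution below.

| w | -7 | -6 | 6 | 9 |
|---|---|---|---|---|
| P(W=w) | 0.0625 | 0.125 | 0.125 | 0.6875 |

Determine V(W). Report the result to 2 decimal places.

34.69

E[W] = (-7)(0.0625) + (-6)(0.125) + (6)(0.125) + (9)(0.6875) = 5.75
E[W²] = (-7)²(0.0625) + (-6)²(0.125) + (6)²(0.125) + (9)²(0.6875) = 67.75
V(W) = E[W²] − (E[W])² = 67.75 − (5.75)² = 34.6875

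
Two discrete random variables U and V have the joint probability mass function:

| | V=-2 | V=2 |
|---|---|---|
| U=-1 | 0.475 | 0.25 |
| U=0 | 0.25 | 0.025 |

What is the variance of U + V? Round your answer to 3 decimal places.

E[U] = -0.725,  E[V] = -0.9,  E[UV] = 0.45
Var(U) = 0.725 − (-0.725)² = 0.199375;  Var(V) = 4 − (-0.9)² = 3.19
Cov(U,V) = 0.45 − (-0.725)(-0.9) = -0.2025
Var(U + V) = (1)²·0.199375 + (1)²·3.19 + 2·(1)·(1)·-0.2025 = 2.984375

2.984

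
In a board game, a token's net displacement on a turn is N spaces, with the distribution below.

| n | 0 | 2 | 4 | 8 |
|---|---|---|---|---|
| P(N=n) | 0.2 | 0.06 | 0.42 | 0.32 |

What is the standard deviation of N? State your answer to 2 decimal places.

E[N] = (0)(0.2) + (2)(0.06) + (4)(0.42) + (8)(0.32) = 4.36
E[N²] = (0)²(0.2) + (2)²(0.06) + (4)²(0.42) + (8)²(0.32) = 27.44
V(N) = E[N²] − (E[N])² = 27.44 − (4.36)² = 8.4304
SD(N) = √8.4304 ≈ 2.90

2.90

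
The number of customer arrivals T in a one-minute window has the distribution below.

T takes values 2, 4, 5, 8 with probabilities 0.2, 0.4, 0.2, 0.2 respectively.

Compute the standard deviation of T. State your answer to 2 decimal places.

1.96

E[T] = (2)(0.2) + (4)(0.4) + (5)(0.2) + (8)(0.2) = 4.6
E[T²] = (2)²(0.2) + (4)²(0.4) + (5)²(0.2) + (8)²(0.2) = 25
Var(T) = E[T²] − (E[T])² = 25 − (4.6)² = 3.84
SD(T) = √3.84 ≈ 1.96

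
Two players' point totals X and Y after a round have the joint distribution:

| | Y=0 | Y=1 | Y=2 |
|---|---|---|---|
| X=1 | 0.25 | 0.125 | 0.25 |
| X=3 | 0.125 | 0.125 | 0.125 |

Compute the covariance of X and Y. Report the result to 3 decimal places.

E[X] = 1.75,  E[Y] = 1
E[XY] = 1.75
Cov(X,Y) = E[XY] − E[X]E[Y] = 1.75 − (1.75)(1) = 0

0.000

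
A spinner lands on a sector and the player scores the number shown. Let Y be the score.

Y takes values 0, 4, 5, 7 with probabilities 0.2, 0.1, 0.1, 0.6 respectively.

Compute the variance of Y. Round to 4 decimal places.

7.4900

E[Y] = (0)(0.2) + (4)(0.1) + (5)(0.1) + (7)(0.6) = 5.1
E[Y²] = (0)²(0.2) + (4)²(0.1) + (5)²(0.1) + (7)²(0.6) = 33.5
Var(Y) = E[Y²] − (E[Y])² = 33.5 − (5.1)² = 7.49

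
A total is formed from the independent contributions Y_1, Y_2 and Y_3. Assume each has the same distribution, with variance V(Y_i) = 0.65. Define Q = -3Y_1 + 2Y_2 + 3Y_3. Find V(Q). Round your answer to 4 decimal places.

By independence, V(Q) = (-3)²V(Y_1) + (2)²V(Y_2) + (3)²V(Y_3)
= (-3)²·0.65 + (2)²·0.65 + (3)²·0.65 = 14.3

14.3000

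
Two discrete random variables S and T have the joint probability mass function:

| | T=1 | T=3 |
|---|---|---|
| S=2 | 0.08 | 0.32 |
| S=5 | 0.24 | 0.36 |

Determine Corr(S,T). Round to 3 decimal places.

-0.210

E[S] = 3.8,  E[T] = 2.36
E[ST] = 8.68
Cov(S,T) = E[ST] − E[S]E[T] = 8.68 − (3.8)(2.36) = -0.288
Var(S) = 2.16,  Var(T) = 0.8704
ρ = -0.288 / √(2.16·0.8704) ≈ -0.210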